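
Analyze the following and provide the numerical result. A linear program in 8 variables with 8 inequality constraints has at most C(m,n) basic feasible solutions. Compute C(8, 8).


Each vertex corresponds to some choice of n active constraints out of m, so the number of vertices is at most C(m, n) = m! / (n!(m-n)!).
m = 8, n = 8
Numerator: 8 * 7 * 6 * 5 * 4 * 3 * 2 * 1
Denominator: 8! = 40320
C(8, 8) = 1


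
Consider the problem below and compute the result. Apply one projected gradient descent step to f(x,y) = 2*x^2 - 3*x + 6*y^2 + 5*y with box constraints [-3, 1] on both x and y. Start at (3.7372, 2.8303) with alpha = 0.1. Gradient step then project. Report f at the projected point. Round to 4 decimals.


Step 1: Compute gradient at (3.7372, 2.8303).
grad_x = 2*2*3.7372 - 3 = 11.9488
grad_y = 2*6*2.8303 + 5 = 38.9636
Step 2: Gradient step.
x_raw = 3.7372 - 0.1*11.9488 = 2.5423
y_raw = 2.8303 - 0.1*38.9636 = -1.0661
Step 3: Project onto [-3, 1].
x_proj = clip(2.5423) = 1.0
y_proj = clip(-1.0661) = -1.0661
Step 4: Evaluate f.
f(1.0, -1.0661) = 0.4886


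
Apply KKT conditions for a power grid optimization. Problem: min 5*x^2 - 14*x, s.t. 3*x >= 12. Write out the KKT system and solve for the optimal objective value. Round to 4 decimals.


Step 1: Try lambda = 0 (constraint inactive).
x_unc = 14/(2*5) = 1.4
Check: 3*1.4 = 4.2 < 12 -- violated!
Step 2: Constraint must be active: 3*x = 12
x* = 12/3 = 4.0
lambda = (2*5*4.0 - 14)/3 = 8.6667
Step 3: Compute optimal value.
f(x*) = 5*4.0^2 - 14*4.0 = 24.0


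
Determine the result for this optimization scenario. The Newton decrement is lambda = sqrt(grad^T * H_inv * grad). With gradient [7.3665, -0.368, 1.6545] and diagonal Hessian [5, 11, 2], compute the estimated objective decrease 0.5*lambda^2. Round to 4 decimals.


Step 1: H is diagonal, so H^(-1) * g = [1.4733, -0.0335, 0.8273].
Step 2: g^T H^(-1) g = sum_i g_i^2 / H_ii
  = (7.3665)^2/5 + (-0.368)^2/11 + (1.6545)^2/2
  = 10.8531 + 0.0123 + 1.3687 = 12.2341
Step 3: Objective decrease = 0.5 * g^T H^(-1) g = 6.117


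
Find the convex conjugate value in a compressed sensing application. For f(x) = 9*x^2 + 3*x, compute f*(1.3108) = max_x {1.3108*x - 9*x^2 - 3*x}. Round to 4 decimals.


f*(y) = sup_x {y*x - a*x^2 - b*x} = sup_x {(y-b)*x - a*x^2}
FOC: (y - b) - 2a*x = 0 => x* = (y - b)/(2a)
x* = (1.3108 - 3)/(2*9) = -0.0938
f*(1.3108) = (y-b)^2/(4a) = (1.3108 - 3)^2/(4*9)
= 2.8534/36 = 0.0793


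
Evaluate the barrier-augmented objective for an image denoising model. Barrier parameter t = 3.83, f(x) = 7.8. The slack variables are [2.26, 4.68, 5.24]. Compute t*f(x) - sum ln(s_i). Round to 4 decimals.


Step 1: Compute log-barrier.
ln values: [0.8154, 1.5433, 1.6563]
phi = -(0.8154 + 1.5433 + 1.6563) = -4.015
Step 2: Compute augmented objective.
t*f(x) = 3.83*7.8 = 29.874
Total = 29.874 - 4.015 = 25.859


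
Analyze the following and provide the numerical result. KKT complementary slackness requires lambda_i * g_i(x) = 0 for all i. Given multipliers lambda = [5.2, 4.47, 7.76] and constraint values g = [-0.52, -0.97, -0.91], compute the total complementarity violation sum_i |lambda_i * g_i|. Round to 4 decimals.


KKT complementary slackness check:
lambda_1 * g_1 = 5.2 * -0.52 = -2.704
lambda_2 * g_2 = 4.47 * -0.97 = -4.3359
lambda_3 * g_3 = 7.76 * -0.91 = -7.0616
Total violation = 2.704 + 4.3359 + 7.0616 = 14.1015


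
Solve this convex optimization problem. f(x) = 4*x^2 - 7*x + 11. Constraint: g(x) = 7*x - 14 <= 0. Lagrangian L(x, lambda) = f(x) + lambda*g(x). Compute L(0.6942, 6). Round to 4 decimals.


Step 1: Evaluate f(x).
f(0.6942) = 4*0.6942^2 - 7*0.6942 + 11 = 8.0683
Step 2: Evaluate g(x).
g(0.6942) = 7*0.6942 - 14 = -9.1406
Step 3: Compute Lagrangian.
L = 8.0683 + 6*-9.1406 = -46.7753


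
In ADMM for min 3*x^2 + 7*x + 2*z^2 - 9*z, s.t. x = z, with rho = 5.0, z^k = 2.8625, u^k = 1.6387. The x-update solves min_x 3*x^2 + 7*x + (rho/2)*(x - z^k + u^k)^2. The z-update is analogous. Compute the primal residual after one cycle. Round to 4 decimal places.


ADMM iteration with rho = 5.0, z^k = 2.8625, u^k = 1.6387
Step 1: x-update.
Minimize 3*x^2 + 7*x + (5.0/2)*(x - 2.8625 + 1.6387)^2
FOC: (2*3 + 5.0)*x = -7 + 5.0*(2.8625 - 1.6387)
x^{k+1} = -0.0801
Step 2: z-update.
Minimize 2*z^2 - 9*z + (5.0/2)*(-0.0801 - z + 1.6387)^2
FOC: (2*2 + 5.0)*z = 9 + 5.0*(-0.0801 + 1.6387)
z^{k+1} = 1.8659
Step 3: u-update.
u^{k+1} = 1.6387 - 0.0801 - 1.8659 = -0.3073
Step 4: Primal residual = |-0.0801 - 1.8659| = 1.946


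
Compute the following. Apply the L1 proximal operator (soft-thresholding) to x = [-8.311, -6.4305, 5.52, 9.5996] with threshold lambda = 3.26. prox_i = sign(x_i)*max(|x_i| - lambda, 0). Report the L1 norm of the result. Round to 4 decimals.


Soft-thresholding with lambda = 3.26:
prox(-8.311) = sign(-8.311)*max(|-8.311| - 3.26, 0) = -5.051
prox(-6.4305) = sign(-6.4305)*max(|-6.4305| - 3.26, 0) = -3.1705
prox(5.52) = sign(5.52)*max(|5.52| - 3.26, 0) = 2.26
prox(9.5996) = sign(9.5996)*max(|9.5996| - 3.26, 0) = 6.3396
prox(x) = [-5.051, -3.1705, 2.26, 6.3396]
||prox(x)||_1 = 5.051 + 3.1705 + 2.26 + 6.3396 = 16.8211


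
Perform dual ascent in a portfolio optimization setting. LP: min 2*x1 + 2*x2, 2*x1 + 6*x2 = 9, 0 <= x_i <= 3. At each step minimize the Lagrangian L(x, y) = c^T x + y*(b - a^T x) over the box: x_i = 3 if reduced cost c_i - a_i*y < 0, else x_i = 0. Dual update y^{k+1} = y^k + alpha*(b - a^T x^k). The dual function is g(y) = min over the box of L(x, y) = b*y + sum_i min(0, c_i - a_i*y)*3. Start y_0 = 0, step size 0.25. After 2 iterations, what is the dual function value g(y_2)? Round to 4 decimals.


Dual ascent for LP: min 2*x1 + 2*x2, 2*x1 + 6*x2 = 9, 0 <= x_i <= 3
Step 1: y^k = 0.0, reduced costs: (2.0, 2.0)
  x^k = (0.0, 0.0), subgradient = b - a^T x = 9.0
  y^{k+1} = 0.0 + 0.25*9.0 = 2.25
Step 2: y^k = 2.25, reduced costs: (-2.5, -11.5)
  x^k = (3.0, 3.0), subgradient = b - a^T x = -15.0
  y^{k+1} = 2.25 + 0.25*-15.0 = -1.5
Dual objective at y_2 = -1.5: reduced costs (5.0, 11.0), box minimizer x = (0.0, 0.0)
g(y_2) = b*y + (c1 - a1*y)*x1 + (c2 - a2*y)*x2 = 9*(-1.5) + 5.0*0.0 + 11.0*0.0 = -13.5 + 0.0 + 0.0 = -13.5


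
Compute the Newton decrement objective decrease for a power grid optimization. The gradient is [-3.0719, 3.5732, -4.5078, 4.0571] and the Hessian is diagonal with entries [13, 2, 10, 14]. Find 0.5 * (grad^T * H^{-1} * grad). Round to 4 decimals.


Step 1: H is diagonal, so H^(-1) * g = [-0.2363, 1.7866, -0.4508, 0.2898].
Step 2: g^T H^(-1) g = sum_i g_i^2 / H_ii
  = (-3.0719)^2/13 + (3.5732)^2/2 + (-4.5078)^2/10 + (4.0571)^2/14
  = 0.7259 + 6.3839 + 2.032 + 1.1757 = 10.3175
Step 3: Objective decrease = 0.5 * g^T H^(-1) g = 5.1588


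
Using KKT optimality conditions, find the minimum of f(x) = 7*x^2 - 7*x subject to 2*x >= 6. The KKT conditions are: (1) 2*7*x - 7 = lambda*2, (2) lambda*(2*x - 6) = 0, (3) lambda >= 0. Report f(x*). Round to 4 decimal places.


Step 1: Try lambda = 0 (constraint inactive).
x_unc = 7/(2*7) = 0.5
Check: 2*0.5 = 1.0 < 6 -- violated!
Step 2: Constraint must be active: 2*x = 6
x* = 6/2 = 3.0
lambda = (2*7*3.0 - 7)/2 = 17.5
Step 3: Compute optimal value.
f(x*) = 7*3.0^2 - 7*3.0 = 42.0


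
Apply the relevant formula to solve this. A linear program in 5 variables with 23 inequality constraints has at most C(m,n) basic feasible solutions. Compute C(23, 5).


Each vertex corresponds to some choice of n active constraints out of m, so the number of vertices is at most C(m, n) = m! / (n!(m-n)!).
m = 23, n = 5
Numerator: 23 * 22 * 21 * 20 * 19
Denominator: 5! = 120
C(23, 5) = 33649


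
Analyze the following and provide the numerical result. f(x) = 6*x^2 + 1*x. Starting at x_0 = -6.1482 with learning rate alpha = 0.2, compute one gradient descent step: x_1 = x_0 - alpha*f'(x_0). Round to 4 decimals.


We compute the gradient at x_0 and apply the update.
f'(x) = 12*x + 1
f'(-6.1482) = 12*-6.1482 + 1 = -72.7784
x_1 = -6.1482 - 0.2*-72.7784 = 8.4075


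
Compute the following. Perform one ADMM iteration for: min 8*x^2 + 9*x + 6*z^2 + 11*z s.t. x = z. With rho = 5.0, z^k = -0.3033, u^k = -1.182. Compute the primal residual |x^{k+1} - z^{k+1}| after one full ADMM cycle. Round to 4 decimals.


ADMM iteration with rho = 5.0, z^k = -0.3033, u^k = -1.182
Step 1: x-update.
Minimize 8*x^2 + 9*x + (5.0/2)*(x + 0.3033 - 1.182)^2
FOC: (2*8 + 5.0)*x = -9 + 5.0*(-0.3033 + 1.182)
x^{k+1} = -0.2194
Step 2: z-update.
Minimize 6*z^2 + 11*z + (5.0/2)*(-0.2194 - z - 1.182)^2
FOC: (2*6 + 5.0)*z = -11 + 5.0*(-0.2194 - 1.182)
z^{k+1} = -1.0592
Step 3: u-update.
u^{k+1} = -1.182 - 0.2194 + 1.0592 = -0.3421
Step 4: Primal residual = |-0.2194 + 1.0592| = 0.8399


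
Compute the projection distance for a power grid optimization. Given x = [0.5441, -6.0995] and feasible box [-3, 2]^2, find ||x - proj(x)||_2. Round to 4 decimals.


Project each component onto [-3, 2].
clip(0.5441) = 0.5441, clip(-6.0995) = -3.0
Projection = [0.5441, -3.0]
Squared diffs: [0.0, 9.6069]
Distance = sqrt(9.6069) = 3.0995


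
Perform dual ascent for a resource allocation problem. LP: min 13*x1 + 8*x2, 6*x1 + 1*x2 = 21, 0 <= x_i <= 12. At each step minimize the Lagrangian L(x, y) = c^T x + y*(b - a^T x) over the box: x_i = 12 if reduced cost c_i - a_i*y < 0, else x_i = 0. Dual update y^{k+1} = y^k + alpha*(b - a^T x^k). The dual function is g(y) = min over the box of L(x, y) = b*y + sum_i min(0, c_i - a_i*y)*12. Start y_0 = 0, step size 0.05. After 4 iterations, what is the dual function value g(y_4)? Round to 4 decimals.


Dual ascent for LP: min 13*x1 + 8*x2, 6*x1 + 1*x2 = 21, 0 <= x_i <= 12
Step 1: y^k = 0.0, reduced costs: (13.0, 8.0)
  x^k = (0.0, 0.0), subgradient = b - a^T x = 21.0
  y^{k+1} = 0.0 + 0.05*21.0 = 1.05
Step 2: y^k = 1.05, reduced costs: (6.7, 6.95)
  x^k = (0.0, 0.0), subgradient = b - a^T x = 21.0
  y^{k+1} = 1.05 + 0.05*21.0 = 2.1
Step 3: y^k = 2.1, reduced costs: (0.4, 5.9)
  x^k = (0.0, 0.0), subgradient = b - a^T x = 21.0
  y^{k+1} = 2.1 + 0.05*21.0 = 3.15
Step 4: y^k = 3.15, reduced costs: (-5.9, 4.85)
  x^k = (12.0, 0.0), subgradient = b - a^T x = -51.0
  y^{k+1} = 3.15 + 0.05*-51.0 = 0.6
Dual objective at y_4 = 0.6: reduced costs (9.4, 7.4), box minimizer x = (0.0, 0.0)
g(y_4) = b*y + (c1 - a1*y)*x1 + (c2 - a2*y)*x2 = 21*0.6 + 9.4*0.0 + 7.4*0.0 = 12.6 + 0.0 + 0.0 = 12.6


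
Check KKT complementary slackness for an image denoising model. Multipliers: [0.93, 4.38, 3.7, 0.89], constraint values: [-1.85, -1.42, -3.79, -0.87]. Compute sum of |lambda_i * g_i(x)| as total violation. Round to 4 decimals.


KKT complementary slackness check:
lambda_1 * g_1 = 0.93 * -1.85 = -1.7205
lambda_2 * g_2 = 4.38 * -1.42 = -6.2196
lambda_3 * g_3 = 3.7 * -3.79 = -14.023
lambda_4 * g_4 = 0.89 * -0.87 = -0.7743
Total violation = 1.7205 + 6.2196 + 14.023 + 0.7743 = 22.7374


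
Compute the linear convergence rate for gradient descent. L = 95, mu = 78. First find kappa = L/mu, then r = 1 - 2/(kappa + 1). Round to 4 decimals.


Step 1: Compute the condition number.
kappa = L/mu = 95/78 = 1.2179
Step 2: Compute the convergence rate.
r = 1 - 2/(kappa + 1) = 1 - 2*mu/(L + mu) = (L - mu)/(L + mu) = 17/173 = 0.0983


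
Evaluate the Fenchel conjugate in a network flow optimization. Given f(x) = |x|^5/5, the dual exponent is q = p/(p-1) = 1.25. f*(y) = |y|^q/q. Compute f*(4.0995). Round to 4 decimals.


The conjugate exponent q satisfies 1/p + 1/q = 1.
p = 5, so q = 5/(5 - 1) = 1.25
|y|^q = 4.0995^1.25 = 5.8333
f*(4.0995) = 5.8333 / 1.25 = 4.6666


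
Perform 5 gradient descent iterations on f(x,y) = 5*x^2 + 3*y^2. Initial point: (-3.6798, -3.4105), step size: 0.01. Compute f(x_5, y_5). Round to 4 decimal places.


Gradient descent on f(x,y) = 5*x^2 + 3*y^2.
Starting point: (-3.6798, -3.4105), alpha = 0.01
Step 1: grad_x = 2*5*-3.6798 = -36.798, grad_y = 2*3*-3.4105 = -20.463
  x_1 = -3.6798 - 0.01*-36.798 = -3.3118
  y_1 = -3.4105 - 0.01*-20.463 = -3.2059
Step 2: grad_x = 2*5*-3.3118 = -33.1182, grad_y = 2*3*-3.2059 = -19.2352
  x_2 = -3.3118 - 0.01*-33.1182 = -2.9806
  y_2 = -3.2059 - 0.01*-19.2352 = -3.0135
Step 3: grad_x = 2*5*-2.9806 = -29.8064, grad_y = 2*3*-3.0135 = -18.0811
  x_3 = -2.9806 - 0.01*-29.8064 = -2.6826
  y_3 = -3.0135 - 0.01*-18.0811 = -2.8327
Step 4: grad_x = 2*5*-2.6826 = -26.8257, grad_y = 2*3*-2.8327 = -16.9962
  x_4 = -2.6826 - 0.01*-26.8257 = -2.4143
  y_4 = -2.8327 - 0.01*-16.9962 = -2.6627
Step 5: grad_x = 2*5*-2.4143 = -24.1432, grad_y = 2*3*-2.6627 = -15.9765
  x_5 = -2.4143 - 0.01*-24.1432 = -2.1729
  y_5 = -2.6627 - 0.01*-15.9765 = -2.503
f(-2.1729, -2.503) = 5*(-2.1729)^2 + 3*(-2.503)^2 = 42.4019


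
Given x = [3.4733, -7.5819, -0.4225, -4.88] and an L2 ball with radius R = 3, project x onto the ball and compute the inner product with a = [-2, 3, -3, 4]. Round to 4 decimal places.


Step 1: Compute ||x|| (intermediates to 6 decimals).
||x|| = sqrt(3.4733^2 + (-7.5819)^2 + (-0.4225)^2 + (-4.88)^2) = 9.671708
Step 2: Project.
Since ||x|| > R, scale = R/||x|| = 3/9.671708 = 0.310183, proj(x) = scale * x
proj(x) = [1.077359, -2.351776, -0.131052, -1.513693]
Step 3: Dot product.
a^T * proj(x) = -2*1.077359 + 3*(-2.351776) - 3*(-0.131052) + 4*(-1.513693) = -14.8717


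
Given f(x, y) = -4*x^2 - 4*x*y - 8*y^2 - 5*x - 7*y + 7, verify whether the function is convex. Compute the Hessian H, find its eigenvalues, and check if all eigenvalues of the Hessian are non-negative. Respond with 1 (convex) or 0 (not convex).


The Hessian of f(x,y) = -4*x^2 - 4*x*y - 8*y^2 - 5*x - 7*y + 7 is:
H = [[-8, -4], [-4, -16]]
Trace = -8 - 16 = -24
Determinant = -8*-16 - (-4)^2 = 112
Discriminant = (-24)^2 - 4*112 = 128.0
Eigenvalues: lambda_1 = -17.6569, lambda_2 = -6.3431
The function is not convex.

0


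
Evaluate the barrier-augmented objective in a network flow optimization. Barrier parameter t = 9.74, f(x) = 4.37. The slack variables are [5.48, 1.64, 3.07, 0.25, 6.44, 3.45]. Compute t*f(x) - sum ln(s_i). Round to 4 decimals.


Step 1: Compute log-barrier.
ln values: [1.7011, 0.4947, 1.1217, -1.3863, 1.8625, 1.2384]
phi = -(1.7011 + 0.4947 + 1.1217 - 1.3863 + 1.8625 + 1.2384) = -5.0321
Step 2: Compute augmented objective.
t*f(x) = 9.74*4.37 = 42.5638
Total = 42.5638 - 5.0321 = 37.5317


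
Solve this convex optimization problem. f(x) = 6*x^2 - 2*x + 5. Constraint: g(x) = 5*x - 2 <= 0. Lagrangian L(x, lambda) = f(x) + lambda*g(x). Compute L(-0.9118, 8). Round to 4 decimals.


Step 1: Evaluate f(x).
f(-0.9118) = 6*(-0.9118)^2 - 2*(-0.9118) + 5 = 11.8119
Step 2: Evaluate g(x).
g(-0.9118) = 5*-0.9118 - 2 = -6.559
Step 3: Compute Lagrangian.
L = 11.8119 + 8*-6.559 = -40.6601


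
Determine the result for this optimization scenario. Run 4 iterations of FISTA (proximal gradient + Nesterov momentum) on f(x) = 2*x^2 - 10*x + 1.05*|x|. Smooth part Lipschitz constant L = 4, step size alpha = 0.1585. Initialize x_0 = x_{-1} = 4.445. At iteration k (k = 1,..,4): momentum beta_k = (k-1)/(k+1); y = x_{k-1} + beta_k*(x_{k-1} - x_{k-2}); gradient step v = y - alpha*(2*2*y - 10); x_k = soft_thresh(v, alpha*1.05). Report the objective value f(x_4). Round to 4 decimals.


FISTA on f(x) = 2*x^2 - 10*x + 1.05*|x|
L = 4, alpha = 0.1585
Iteration 1: beta = 0.0, y = 4.445 + 0.0*(4.445 - 4.445) = 4.445
  grad(y) = 7.78, v = y - alpha*grad = 3.2119
  prox(v) = soft_thresh(3.2119, 0.1664) = 3.0454
Iteration 2: beta = 0.3333, y = 3.0454 + 0.3333*(3.0454 - 4.445) = 2.5789
  grad(y) = 0.3157, v = y - alpha*grad = 2.5289
  prox(v) = soft_thresh(2.5289, 0.1664) = 2.3625
Iteration 3: beta = 0.5, y = 2.3625 + 0.5*(2.3625 - 3.0454) = 2.021
  grad(y) = -1.9161, v = y - alpha*grad = 2.3247
  prox(v) = soft_thresh(2.3247, 0.1664) = 2.1583
Iteration 4: beta = 0.6, y = 2.1583 + 0.6*(2.1583 - 2.3625) = 2.0357
  grad(y) = -1.8571, v = y - alpha*grad = 2.3301
  prox(v) = soft_thresh(2.3301, 0.1664) = 2.1636
f(x_4) = 2*2.1636^2 - 10*2.1636 + 1.05*|2.1636| = -10.0019


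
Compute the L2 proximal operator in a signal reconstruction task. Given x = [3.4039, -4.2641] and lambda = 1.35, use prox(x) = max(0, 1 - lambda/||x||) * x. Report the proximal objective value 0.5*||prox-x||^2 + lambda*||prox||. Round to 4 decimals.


Step 1: Compute ||x||.
||x|| = 5.4561
Step 2: Compute scaling factor.
scale = max(0, 1 - 1.35/5.4561) = 0.7526
Step 3: prox(x) = [2.5617, -3.209]
||prox(x)|| = 4.1061
Step 4: Proximal objective.
0.5*||prox-x||^2 = 0.9113
lambda*||prox|| = 5.5432
Total = 6.4545


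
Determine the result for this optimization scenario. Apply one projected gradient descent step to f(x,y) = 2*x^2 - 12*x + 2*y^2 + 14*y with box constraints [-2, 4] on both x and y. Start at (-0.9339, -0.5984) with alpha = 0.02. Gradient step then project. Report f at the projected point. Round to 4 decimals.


Step 1: Compute gradient at (-0.9339, -0.5984).
grad_x = 2*2*-0.9339 - 12 = -15.7356
grad_y = 2*2*-0.5984 + 14 = 11.6064
Step 2: Gradient step.
x_raw = -0.9339 - 0.02*-15.7356 = -0.6192
y_raw = -0.5984 - 0.02*11.6064 = -0.8305
Step 3: Project onto [-2, 4].
x_proj = clip(-0.6192) = -0.6192
y_proj = clip(-0.8305) = -0.8305
Step 4: Evaluate f.
f(-0.6192, -0.8305) = -2.0508


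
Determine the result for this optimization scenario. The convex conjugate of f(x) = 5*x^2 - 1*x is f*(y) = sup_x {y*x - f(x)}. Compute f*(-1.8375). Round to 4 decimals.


f*(y) = sup_x {y*x - a*x^2 - b*x} = sup_x {(y-b)*x - a*x^2}
FOC: (y - b) - 2a*x = 0 => x* = (y - b)/(2a)
x* = (-1.8375 + 1)/(2*5) = -0.0838
f*(-1.8375) = (y-b)^2/(4a) = (-1.8375 + 1)^2/(4*5)
= 0.7014/20 = 0.0351


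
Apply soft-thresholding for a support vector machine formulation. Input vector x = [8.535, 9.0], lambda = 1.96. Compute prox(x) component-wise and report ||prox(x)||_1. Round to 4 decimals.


Soft-thresholding with lambda = 1.96:
prox(8.535) = sign(8.535)*max(|8.535| - 1.96, 0) = 6.575
prox(9.0) = sign(9.0)*max(|9.0| - 1.96, 0) = 7.04
prox(x) = [6.575, 7.04]
||prox(x)||_1 = 6.575 + 7.04 = 13.615


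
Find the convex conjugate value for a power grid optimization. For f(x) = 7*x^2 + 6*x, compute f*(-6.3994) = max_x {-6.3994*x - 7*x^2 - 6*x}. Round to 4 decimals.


f*(y) = sup_x {y*x - a*x^2 - b*x} = sup_x {(y-b)*x - a*x^2}
FOC: (y - b) - 2a*x = 0 => x* = (y - b)/(2a)
x* = (-6.3994 - 6)/(2*7) = -0.8857
f*(-6.3994) = (y-b)^2/(4a) = (-6.3994 - 6)^2/(4*7)
= 153.7451/28 = 5.4909


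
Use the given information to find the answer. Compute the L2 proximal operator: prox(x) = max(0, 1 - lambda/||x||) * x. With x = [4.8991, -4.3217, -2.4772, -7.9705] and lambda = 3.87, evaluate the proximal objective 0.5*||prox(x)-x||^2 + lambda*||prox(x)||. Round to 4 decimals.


Step 1: Compute ||x||.
||x|| = 10.5992
Step 2: Compute scaling factor.
scale = max(0, 1 - 3.87/10.5992) = 0.6349
Step 3: prox(x) = [3.1103, -2.7438, -1.5727, -5.0603]
||prox(x)|| = 6.7292
Step 4: Proximal objective.
0.5*||prox-x||^2 = 7.4885
lambda*||prox|| = 26.042
Total = 33.5306


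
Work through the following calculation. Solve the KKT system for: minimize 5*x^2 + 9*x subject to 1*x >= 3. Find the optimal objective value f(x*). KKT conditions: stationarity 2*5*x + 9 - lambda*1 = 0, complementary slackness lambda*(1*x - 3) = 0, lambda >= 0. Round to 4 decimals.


Step 1: Try lambda = 0 (constraint inactive).
x_unc = -9/(2*5) = -0.9
Check: 1*-0.9 = -0.9 < 3 -- violated!
Step 2: Constraint must be active: 1*x = 3
x* = 3/1 = 3.0
lambda = (2*5*3.0 + 9)/1 = 39.0
Step 3: Compute optimal value.
f(x*) = 5*3.0^2 + 9*3.0 = 72.0


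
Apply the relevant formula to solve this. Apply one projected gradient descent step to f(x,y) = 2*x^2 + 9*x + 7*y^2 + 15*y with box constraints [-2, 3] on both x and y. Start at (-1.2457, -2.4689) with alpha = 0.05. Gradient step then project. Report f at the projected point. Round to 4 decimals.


Step 1: Compute gradient at (-1.2457, -2.4689).
grad_x = 2*2*-1.2457 + 9 = 4.0172
grad_y = 2*7*-2.4689 + 15 = -19.5646
Step 2: Gradient step.
x_raw = -1.2457 - 0.05*4.0172 = -1.4466
y_raw = -2.4689 - 0.05*-19.5646 = -1.4907
Step 3: Project onto [-2, 3].
x_proj = clip(-1.4466) = -1.4466
y_proj = clip(-1.4907) = -1.4907
Step 4: Evaluate f.
f(-1.4466, -1.4907) = -15.6393


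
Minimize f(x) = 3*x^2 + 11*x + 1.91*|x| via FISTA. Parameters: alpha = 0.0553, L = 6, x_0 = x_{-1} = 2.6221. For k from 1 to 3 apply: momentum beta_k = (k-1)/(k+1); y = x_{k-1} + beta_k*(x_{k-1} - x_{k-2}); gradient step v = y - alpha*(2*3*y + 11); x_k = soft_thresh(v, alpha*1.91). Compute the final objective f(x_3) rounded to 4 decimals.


FISTA on f(x) = 3*x^2 + 11*x + 1.91*|x|
L = 6, alpha = 0.0553
Iteration 1: beta = 0.0, y = 2.6221 + 0.0*(2.6221 - 2.6221) = 2.6221
  grad(y) = 26.7326, v = y - alpha*grad = 1.1438
  prox(v) = soft_thresh(1.1438, 0.1056) = 1.0382
Iteration 2: beta = 0.3333, y = 1.0382 + 0.3333*(1.0382 - 2.6221) = 0.5102
  grad(y) = 14.0611, v = y - alpha*grad = -0.2674
  prox(v) = soft_thresh(-0.2674, 0.1056) = -0.1618
Iteration 3: beta = 0.5, y = -0.1618 + 0.5*(-0.1618 - 1.0382) = -0.7617
  grad(y) = 6.4296, v = y - alpha*grad = -1.1173
  prox(v) = soft_thresh(-1.1173, 0.1056) = -1.0117
f(x_3) = 3*(-1.0117)^2 + 11*(-1.0117) + 1.91*|-1.0117| = -6.1257


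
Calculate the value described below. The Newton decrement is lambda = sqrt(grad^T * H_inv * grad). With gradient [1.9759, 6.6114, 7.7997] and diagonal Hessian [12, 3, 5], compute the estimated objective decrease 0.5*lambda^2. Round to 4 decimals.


Step 1: H is diagonal, so H^(-1) * g = [0.1647, 2.2038, 1.5599].
Step 2: g^T H^(-1) g = sum_i g_i^2 / H_ii
  = (1.9759)^2/12 + (6.6114)^2/3 + (7.7997)^2/5
  = 0.3253 + 14.5702 + 12.1671 = 27.0626
Step 3: Objective decrease = 0.5 * g^T H^(-1) g = 13.5313


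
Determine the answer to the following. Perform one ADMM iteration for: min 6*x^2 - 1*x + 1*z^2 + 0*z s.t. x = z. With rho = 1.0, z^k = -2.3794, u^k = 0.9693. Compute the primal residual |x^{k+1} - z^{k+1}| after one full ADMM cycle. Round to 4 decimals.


ADMM iteration with rho = 1.0, z^k = -2.3794, u^k = 0.9693
Step 1: x-update.
Minimize 6*x^2 - 1*x + (1.0/2)*(x + 2.3794 + 0.9693)^2
FOC: (2*6 + 1.0)*x = 1 + 1.0*(-2.3794 - 0.9693)
x^{k+1} = -0.1807
Step 2: z-update.
Minimize 1*z^2 + 0*z + (1.0/2)*(-0.1807 - z + 0.9693)^2
FOC: (2*1 + 1.0)*z = 0 + 1.0*(-0.1807 + 0.9693)
z^{k+1} = 0.2629
Step 3: u-update.
u^{k+1} = 0.9693 - 0.1807 - 0.2629 = 0.5258
Step 4: Primal residual = |-0.1807 - 0.2629| = 0.4435


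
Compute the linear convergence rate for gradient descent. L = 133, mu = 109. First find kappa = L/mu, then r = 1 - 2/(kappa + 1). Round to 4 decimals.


Step 1: Compute the condition number.
kappa = L/mu = 133/109 = 1.2202
Step 2: Compute the convergence rate.
r = 1 - 2/(kappa + 1) = 1 - 2*mu/(L + mu) = (L - mu)/(L + mu) = 24/242 = 0.0992


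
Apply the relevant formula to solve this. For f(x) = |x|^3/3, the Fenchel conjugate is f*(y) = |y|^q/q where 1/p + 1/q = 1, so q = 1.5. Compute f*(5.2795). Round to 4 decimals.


The conjugate exponent q satisfies 1/p + 1/q = 1.
p = 3, so q = 3/(3 - 1) = 1.5
|y|^q = 5.2795^1.5 = 12.1308
f*(5.2795) = 12.1308 / 1.5 = 8.0872


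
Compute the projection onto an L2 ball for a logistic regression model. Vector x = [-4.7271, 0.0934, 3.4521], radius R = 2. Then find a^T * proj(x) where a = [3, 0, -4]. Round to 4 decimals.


Step 1: Compute ||x|| (intermediates to 6 decimals).
||x|| = sqrt((-4.7271)^2 + 0.0934^2 + 3.4521^2) = 5.85416
Step 2: Project.
Since ||x|| > R, scale = R/||x|| = 2/5.85416 = 0.341637, proj(x) = scale * x
proj(x) = [-1.614952, 0.031909, 1.179365]
Step 3: Dot product.
a^T * proj(x) = 3*(-1.614952) + 0*0.031909 - 4*1.179365 = -9.5623


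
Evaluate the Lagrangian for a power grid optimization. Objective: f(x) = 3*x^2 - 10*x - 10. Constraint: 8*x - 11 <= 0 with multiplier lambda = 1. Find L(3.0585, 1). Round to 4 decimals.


Step 1: Evaluate f(x).
f(3.0585) = 3*3.0585^2 - 10*3.0585 - 10 = -12.5217
Step 2: Evaluate g(x).
g(3.0585) = 8*3.0585 - 11 = 13.468
Step 3: Compute Lagrangian.
L = -12.5217 + 1*13.468 = 0.9463


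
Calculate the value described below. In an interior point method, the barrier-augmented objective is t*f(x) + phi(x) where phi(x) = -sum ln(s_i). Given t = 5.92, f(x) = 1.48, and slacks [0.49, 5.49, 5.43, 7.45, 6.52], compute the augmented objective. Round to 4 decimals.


Step 1: Compute log-barrier.
ln values: [-0.7133, 1.7029, 1.6919, 2.0082, 1.8749]
phi = -(-0.7133 + 1.7029 + 1.6919 + 2.0082 + 1.8749) = -6.5646
Step 2: Compute augmented objective.
t*f(x) = 5.92*1.48 = 8.7616
Total = 8.7616 - 6.5646 = 2.197


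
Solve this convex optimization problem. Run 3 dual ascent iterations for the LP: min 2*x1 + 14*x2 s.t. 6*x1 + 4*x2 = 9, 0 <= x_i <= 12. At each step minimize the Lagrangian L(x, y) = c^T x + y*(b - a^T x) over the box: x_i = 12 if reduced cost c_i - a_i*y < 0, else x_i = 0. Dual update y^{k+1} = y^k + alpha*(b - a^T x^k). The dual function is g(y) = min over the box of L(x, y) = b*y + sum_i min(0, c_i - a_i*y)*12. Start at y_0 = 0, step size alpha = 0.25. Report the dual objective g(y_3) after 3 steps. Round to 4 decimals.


Dual ascent for LP: min 2*x1 + 14*x2, 6*x1 + 4*x2 = 9, 0 <= x_i <= 12
Step 1: y^k = 0.0, reduced costs: (2.0, 14.0)
  x^k = (0.0, 0.0), subgradient = b - a^T x = 9.0
  y^{k+1} = 0.0 + 0.25*9.0 = 2.25
Step 2: y^k = 2.25, reduced costs: (-11.5, 5.0)
  x^k = (12.0, 0.0), subgradient = b - a^T x = -63.0
  y^{k+1} = 2.25 + 0.25*-63.0 = -13.5
Step 3: y^k = -13.5, reduced costs: (83.0, 68.0)
  x^k = (0.0, 0.0), subgradient = b - a^T x = 9.0
  y^{k+1} = -13.5 + 0.25*9.0 = -11.25
Dual objective at y_3 = -11.25: reduced costs (69.5, 59.0), box minimizer x = (0.0, 0.0)
g(y_3) = b*y + (c1 - a1*y)*x1 + (c2 - a2*y)*x2 = 9*(-11.25) + 69.5*0.0 + 59.0*0.0 = -101.25 + 0.0 + 0.0 = -101.25


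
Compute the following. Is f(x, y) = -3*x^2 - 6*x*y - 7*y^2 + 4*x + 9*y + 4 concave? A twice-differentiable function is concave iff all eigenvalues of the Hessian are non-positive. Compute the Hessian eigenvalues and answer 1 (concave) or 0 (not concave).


The Hessian of f(x,y) = -3*x^2 - 6*x*y - 7*y^2 + 4*x + 9*y + 4 is:
H = [[-6, -6], [-6, -14]]
Trace = -6 - 14 = -20
Determinant = -6*-14 - (-6)^2 = 48
Discriminant = (-20)^2 - 4*48 = 208.0
Eigenvalues: lambda_1 = -17.2111, lambda_2 = -2.7889
The function is concave.

1


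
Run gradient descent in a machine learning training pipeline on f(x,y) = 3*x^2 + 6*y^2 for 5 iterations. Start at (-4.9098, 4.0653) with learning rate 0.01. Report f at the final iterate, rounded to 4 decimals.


Gradient descent on f(x,y) = 3*x^2 + 6*y^2.
Starting point: (-4.9098, 4.0653), alpha = 0.01
Step 1: grad_x = 2*3*-4.9098 = -29.4588, grad_y = 2*6*4.0653 = 48.7836
  x_1 = -4.9098 - 0.01*-29.4588 = -4.6152
  y_1 = 4.0653 - 0.01*48.7836 = 3.5775
Step 2: grad_x = 2*3*-4.6152 = -27.6913, grad_y = 2*6*3.5775 = 42.9296
  x_2 = -4.6152 - 0.01*-27.6913 = -4.3383
  y_2 = 3.5775 - 0.01*42.9296 = 3.1482
Step 3: grad_x = 2*3*-4.3383 = -26.0298, grad_y = 2*6*3.1482 = 37.778
  x_3 = -4.3383 - 0.01*-26.0298 = -4.078
  y_3 = 3.1482 - 0.01*37.778 = 2.7704
Step 4: grad_x = 2*3*-4.078 = -24.468, grad_y = 2*6*2.7704 = 33.2447
  x_4 = -4.078 - 0.01*-24.468 = -3.8333
  y_4 = 2.7704 - 0.01*33.2447 = 2.4379
Step 5: grad_x = 2*3*-3.8333 = -22.9999, grad_y = 2*6*2.4379 = 29.2553
  x_5 = -3.8333 - 0.01*-22.9999 = -3.6033
  y_5 = 2.4379 - 0.01*29.2553 = 2.1454
f(-3.6033, 2.1454) = 3*(-3.6033)^2 + 6*2.1454^2 = 66.5679


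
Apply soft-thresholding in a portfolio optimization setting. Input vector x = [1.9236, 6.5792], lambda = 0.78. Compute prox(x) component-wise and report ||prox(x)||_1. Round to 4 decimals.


Soft-thresholding with lambda = 0.78:
prox(1.9236) = sign(1.9236)*max(|1.9236| - 0.78, 0) = 1.1436
prox(6.5792) = sign(6.5792)*max(|6.5792| - 0.78, 0) = 5.7992
prox(x) = [1.1436, 5.7992]
||prox(x)||_1 = 1.1436 + 5.7992 = 6.9428


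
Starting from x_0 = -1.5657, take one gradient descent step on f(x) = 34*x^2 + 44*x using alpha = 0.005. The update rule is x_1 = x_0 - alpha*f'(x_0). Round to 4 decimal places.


We compute the gradient at x_0 and apply the update.
f'(x) = 68*x + 44
f'(-1.5657) = 68*-1.5657 + 44 = -62.4676
x_1 = -1.5657 - 0.005*-62.4676 = -1.2534


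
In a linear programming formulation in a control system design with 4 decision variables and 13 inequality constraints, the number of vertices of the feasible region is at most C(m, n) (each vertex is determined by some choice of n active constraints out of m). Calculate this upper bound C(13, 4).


Each vertex corresponds to some choice of n active constraints out of m, so the number of vertices is at most C(m, n) = m! / (n!(m-n)!).
m = 13, n = 4
Numerator: 13 * 12 * 11 * 10
Denominator: 4! = 24
C(13, 4) = 715


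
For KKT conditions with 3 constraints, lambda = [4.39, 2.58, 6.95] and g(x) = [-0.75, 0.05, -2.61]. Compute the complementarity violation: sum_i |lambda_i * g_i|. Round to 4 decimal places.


KKT complementary slackness check:
lambda_1 * g_1 = 4.39 * -0.75 = -3.2925
lambda_2 * g_2 = 2.58 * 0.05 = 0.129
lambda_3 * g_3 = 6.95 * -2.61 = -18.1395
Total violation = 3.2925 + 0.129 + 18.1395 = 21.561


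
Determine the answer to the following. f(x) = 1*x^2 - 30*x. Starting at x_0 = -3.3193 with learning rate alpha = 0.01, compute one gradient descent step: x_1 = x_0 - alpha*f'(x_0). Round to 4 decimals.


We compute the gradient at x_0 and apply the update.
f'(x) = 2*x - 30
f'(-3.3193) = 2*-3.3193 - 30 = -36.6386
x_1 = -3.3193 - 0.01*-36.6386 = -2.9529


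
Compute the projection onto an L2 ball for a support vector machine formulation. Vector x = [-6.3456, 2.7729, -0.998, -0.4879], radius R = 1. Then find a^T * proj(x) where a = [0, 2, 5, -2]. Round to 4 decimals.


Step 1: Compute ||x|| (intermediates to 6 decimals).
||x|| = sqrt((-6.3456)^2 + 2.7729^2 + (-0.998)^2 + (-0.4879)^2) = 7.013534
Step 2: Project.
Since ||x|| > R, scale = R/||x|| = 1/7.013534 = 0.142581, proj(x) = scale * x
proj(x) = [-0.904762, 0.395363, -0.142296, -0.069565]
Step 3: Dot product.
a^T * proj(x) = 0*(-0.904762) + 2*0.395363 + 5*(-0.142296) - 2*(-0.069565) = 0.2184


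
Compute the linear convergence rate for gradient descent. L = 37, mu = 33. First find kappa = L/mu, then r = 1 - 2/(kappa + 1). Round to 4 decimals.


Step 1: Compute the condition number.
kappa = L/mu = 37/33 = 1.1212
Step 2: Compute the convergence rate.
r = 1 - 2/(kappa + 1) = 1 - 2*mu/(L + mu) = (L - mu)/(L + mu) = 4/70 = 0.0571


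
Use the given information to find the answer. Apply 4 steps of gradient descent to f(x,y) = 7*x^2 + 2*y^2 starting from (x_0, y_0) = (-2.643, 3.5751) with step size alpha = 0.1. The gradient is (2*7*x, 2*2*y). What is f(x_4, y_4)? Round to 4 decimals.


Gradient descent on f(x,y) = 7*x^2 + 2*y^2.
Starting point: (-2.643, 3.5751), alpha = 0.1
Step 1: grad_x = 2*7*-2.643 = -37.002, grad_y = 2*2*3.5751 = 14.3004
  x_1 = -2.643 - 0.1*-37.002 = 1.0572
  y_1 = 3.5751 - 0.1*14.3004 = 2.1451
Step 2: grad_x = 2*7*1.0572 = 14.8008, grad_y = 2*2*2.1451 = 8.5802
  x_2 = 1.0572 - 0.1*14.8008 = -0.4229
  y_2 = 2.1451 - 0.1*8.5802 = 1.287
Step 3: grad_x = 2*7*-0.4229 = -5.9203, grad_y = 2*2*1.287 = 5.1481
  x_3 = -0.4229 - 0.1*-5.9203 = 0.1692
  y_3 = 1.287 - 0.1*5.1481 = 0.7722
Step 4: grad_x = 2*7*0.1692 = 2.3681, grad_y = 2*2*0.7722 = 3.0889
  x_4 = 0.1692 - 0.1*2.3681 = -0.0677
  y_4 = 0.7722 - 0.1*3.0889 = 0.4633
f(-0.0677, 0.4633) = 7*(-0.0677)^2 + 2*0.4633^2 = 0.4614


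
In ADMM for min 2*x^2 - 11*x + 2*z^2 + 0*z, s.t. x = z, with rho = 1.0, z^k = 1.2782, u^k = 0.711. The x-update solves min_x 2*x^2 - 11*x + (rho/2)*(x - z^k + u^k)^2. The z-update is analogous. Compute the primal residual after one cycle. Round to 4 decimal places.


ADMM iteration with rho = 1.0, z^k = 1.2782, u^k = 0.711
Step 1: x-update.
Minimize 2*x^2 - 11*x + (1.0/2)*(x - 1.2782 + 0.711)^2
FOC: (2*2 + 1.0)*x = 11 + 1.0*(1.2782 - 0.711)
x^{k+1} = 2.3134
Step 2: z-update.
Minimize 2*z^2 + 0*z + (1.0/2)*(2.3134 - z + 0.711)^2
FOC: (2*2 + 1.0)*z = 0 + 1.0*(2.3134 + 0.711)
z^{k+1} = 0.6049
Step 3: u-update.
u^{k+1} = 0.711 + 2.3134 - 0.6049 = 2.4196
Step 4: Primal residual = |2.3134 - 0.6049| = 1.7086


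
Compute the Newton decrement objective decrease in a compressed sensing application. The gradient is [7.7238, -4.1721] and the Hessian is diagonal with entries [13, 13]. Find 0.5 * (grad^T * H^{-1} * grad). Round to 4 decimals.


Step 1: H is diagonal, so H^(-1) * g = [0.5941, -0.3209].
Step 2: g^T H^(-1) g = sum_i g_i^2 / H_ii
  = (7.7238)^2/13 + (-4.1721)^2/13
  = 4.589 + 1.339 = 5.928
Step 3: Objective decrease = 0.5 * g^T H^(-1) g = 2.964


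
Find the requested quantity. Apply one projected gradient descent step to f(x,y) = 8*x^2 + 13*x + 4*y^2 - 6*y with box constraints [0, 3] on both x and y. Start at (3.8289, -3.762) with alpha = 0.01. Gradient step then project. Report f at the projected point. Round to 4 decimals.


Step 1: Compute gradient at (3.8289, -3.762).
grad_x = 2*8*3.8289 + 13 = 74.2624
grad_y = 2*4*-3.762 - 6 = -36.096
Step 2: Gradient step.
x_raw = 3.8289 - 0.01*74.2624 = 3.0863
y_raw = -3.762 - 0.01*-36.096 = -3.401
Step 3: Project onto [0, 3].
x_proj = clip(3.0863) = 3.0
y_proj = clip(-3.401) = 0.0
Step 4: Evaluate f.
f(3.0, 0.0) = 111.0


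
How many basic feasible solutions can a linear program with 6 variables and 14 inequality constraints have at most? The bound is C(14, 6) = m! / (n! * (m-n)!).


Each vertex corresponds to some choice of n active constraints out of m, so the number of vertices is at most C(m, n) = m! / (n!(m-n)!).
m = 14, n = 6
Numerator: 14 * 13 * 12 * 11 * 10 * 9
Denominator: 6! = 720
C(14, 6) = 3003


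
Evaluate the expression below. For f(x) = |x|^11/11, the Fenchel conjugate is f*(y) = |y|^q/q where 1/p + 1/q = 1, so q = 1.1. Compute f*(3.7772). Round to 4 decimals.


The conjugate exponent q satisfies 1/p + 1/q = 1.
p = 11, so q = 11/(11 - 1) = 1.1
|y|^q = 3.7772^1.1 = 4.3141
f*(3.7772) = 4.3141 / 1.1 = 3.9219


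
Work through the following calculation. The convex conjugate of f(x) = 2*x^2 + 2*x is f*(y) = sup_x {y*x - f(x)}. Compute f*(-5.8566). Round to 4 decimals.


f*(y) = sup_x {y*x - a*x^2 - b*x} = sup_x {(y-b)*x - a*x^2}
FOC: (y - b) - 2a*x = 0 => x* = (y - b)/(2a)
x* = (-5.8566 - 2)/(2*2) = -1.9642
f*(-5.8566) = (y-b)^2/(4a) = (-5.8566 - 2)^2/(4*2)
= 61.7262/8 = 7.7158


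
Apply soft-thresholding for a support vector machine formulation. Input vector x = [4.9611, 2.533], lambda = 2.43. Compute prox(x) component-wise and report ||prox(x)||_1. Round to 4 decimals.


Soft-thresholding with lambda = 2.43:
prox(4.9611) = sign(4.9611)*max(|4.9611| - 2.43, 0) = 2.5311
prox(2.533) = sign(2.533)*max(|2.533| - 2.43, 0) = 0.103
prox(x) = [2.5311, 0.103]
||prox(x)||_1 = 2.5311 + 0.103 = 2.6341


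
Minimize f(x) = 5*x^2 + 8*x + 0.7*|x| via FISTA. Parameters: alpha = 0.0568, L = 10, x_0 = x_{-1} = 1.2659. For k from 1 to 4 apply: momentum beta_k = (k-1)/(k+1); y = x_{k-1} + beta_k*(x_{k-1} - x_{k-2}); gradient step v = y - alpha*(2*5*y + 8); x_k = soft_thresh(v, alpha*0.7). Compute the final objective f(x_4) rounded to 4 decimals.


FISTA on f(x) = 5*x^2 + 8*x + 0.7*|x|
L = 10, alpha = 0.0568
Iteration 1: beta = 0.0, y = 1.2659 + 0.0*(1.2659 - 1.2659) = 1.2659
  grad(y) = 20.659, v = y - alpha*grad = 0.0925
  prox(v) = soft_thresh(0.0925, 0.0398) = 0.0527
Iteration 2: beta = 0.3333, y = 0.0527 + 0.3333*(0.0527 - 1.2659) = -0.3517
  grad(y) = 4.4831, v = y - alpha*grad = -0.6063
  prox(v) = soft_thresh(-0.6063, 0.0398) = -0.5666
Iteration 3: beta = 0.5, y = -0.5666 + 0.5*(-0.5666 - 0.0527) = -0.8762
  grad(y) = -0.7621, v = y - alpha*grad = -0.8329
  prox(v) = soft_thresh(-0.8329, 0.0398) = -0.7932
Iteration 4: beta = 0.6, y = -0.7932 + 0.6*(-0.7932 + 0.5666) = -0.9291
  grad(y) = -1.2912, v = y - alpha*grad = -0.8558
  prox(v) = soft_thresh(-0.8558, 0.0398) = -0.816
f(x_4) = 5*(-0.816)^2 + 8*(-0.816) + 0.7*|-0.816| = -2.6275


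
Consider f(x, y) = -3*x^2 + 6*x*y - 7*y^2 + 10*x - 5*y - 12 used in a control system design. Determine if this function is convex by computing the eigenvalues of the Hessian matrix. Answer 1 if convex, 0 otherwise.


The Hessian of f(x,y) = -3*x^2 + 6*x*y - 7*y^2 + 10*x - 5*y - 12 is:
H = [[-6, 6], [6, -14]]
Trace = -6 - 14 = -20
Determinant = -6*-14 - (6)^2 = 48
Discriminant = (-20)^2 - 4*48 = 208.0
Eigenvalues: lambda_1 = -17.2111, lambda_2 = -2.7889
The function is not convex.

0


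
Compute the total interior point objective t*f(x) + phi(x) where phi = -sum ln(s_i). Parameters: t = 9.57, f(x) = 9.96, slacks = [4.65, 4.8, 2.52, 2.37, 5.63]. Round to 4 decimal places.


Step 1: Compute log-barrier.
ln values: [1.5369, 1.5686, 0.9243, 0.8629, 1.7281]
phi = -(1.5369 + 1.5686 + 0.9243 + 0.8629 + 1.7281) = -6.6207
Step 2: Compute augmented objective.
t*f(x) = 9.57*9.96 = 95.3172
Total = 95.3172 - 6.6207 = 88.6965


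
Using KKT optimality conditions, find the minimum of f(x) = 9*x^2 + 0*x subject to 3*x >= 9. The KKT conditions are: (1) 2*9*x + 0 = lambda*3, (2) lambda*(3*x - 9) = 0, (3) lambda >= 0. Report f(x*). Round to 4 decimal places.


Step 1: Try lambda = 0 (constraint inactive).
x_unc = 0/(2*9) = 0.0
Check: 3*0.0 = 0.0 < 9 -- violated!
Step 2: Constraint must be active: 3*x = 9
x* = 9/3 = 3.0
lambda = (2*9*3.0 + 0)/3 = 18.0
Step 3: Compute optimal value.
f(x*) = 9*3.0^2 + 0*3.0 = 81.0


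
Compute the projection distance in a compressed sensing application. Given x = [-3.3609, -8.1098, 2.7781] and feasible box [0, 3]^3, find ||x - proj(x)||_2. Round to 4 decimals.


Project each component onto [0, 3].
clip(-3.3609) = 0.0, clip(-8.1098) = 0.0, clip(2.7781) = 2.7781
Projection = [0.0, 0.0, 2.7781]
Squared diffs: [11.2956, 65.7689, 0.0]
Distance = sqrt(77.0645) = 8.7786


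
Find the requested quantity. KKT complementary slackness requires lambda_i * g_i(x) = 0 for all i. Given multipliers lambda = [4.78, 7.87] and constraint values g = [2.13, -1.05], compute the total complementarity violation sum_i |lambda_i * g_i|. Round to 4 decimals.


KKT complementary slackness check:
lambda_1 * g_1 = 4.78 * 2.13 = 10.1814
lambda_2 * g_2 = 7.87 * -1.05 = -8.2635
Total violation = 10.1814 + 8.2635 = 18.4449


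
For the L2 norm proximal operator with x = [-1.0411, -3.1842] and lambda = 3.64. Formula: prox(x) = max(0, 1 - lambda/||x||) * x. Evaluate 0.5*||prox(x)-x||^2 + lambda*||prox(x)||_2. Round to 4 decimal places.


Step 1: Compute ||x||.
||x|| = 3.3501
Step 2: Compute scaling factor.
scale = max(0, 1 - 3.64/3.3501) = 0.0
Step 3: prox(x) = [-0.0, -0.0]
||prox(x)|| = 0.0
Step 4: Proximal objective.
0.5*||prox-x||^2 = 5.6115
lambda*||prox|| = 0.0
Total = 5.6115


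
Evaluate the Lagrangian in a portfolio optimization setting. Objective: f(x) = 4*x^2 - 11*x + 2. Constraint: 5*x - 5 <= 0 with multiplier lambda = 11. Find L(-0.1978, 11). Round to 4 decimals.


Step 1: Evaluate f(x).
f(-0.1978) = 4*(-0.1978)^2 - 11*(-0.1978) + 2 = 4.3323
Step 2: Evaluate g(x).
g(-0.1978) = 5*-0.1978 - 5 = -5.989
Step 3: Compute Lagrangian.
L = 4.3323 + 11*-5.989 = -61.5467


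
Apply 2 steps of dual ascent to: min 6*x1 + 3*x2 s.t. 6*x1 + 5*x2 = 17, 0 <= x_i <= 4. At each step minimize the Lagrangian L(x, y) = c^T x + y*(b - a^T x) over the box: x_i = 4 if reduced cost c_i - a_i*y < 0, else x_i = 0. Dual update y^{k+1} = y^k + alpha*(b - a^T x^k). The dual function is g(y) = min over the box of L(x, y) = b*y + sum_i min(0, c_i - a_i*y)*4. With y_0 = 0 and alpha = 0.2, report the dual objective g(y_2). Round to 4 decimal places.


Dual ascent for LP: min 6*x1 + 3*x2, 6*x1 + 5*x2 = 17, 0 <= x_i <= 4
Step 1: y^k = 0.0, reduced costs: (6.0, 3.0)
  x^k = (0.0, 0.0), subgradient = b - a^T x = 17.0
  y^{k+1} = 0.0 + 0.2*17.0 = 3.4
Step 2: y^k = 3.4, reduced costs: (-14.4, -14.0)
  x^k = (4.0, 4.0), subgradient = b - a^T x = -27.0
  y^{k+1} = 3.4 + 0.2*-27.0 = -2.0
Dual objective at y_2 = -2.0: reduced costs (18.0, 13.0), box minimizer x = (0.0, 0.0)
g(y_2) = b*y + (c1 - a1*y)*x1 + (c2 - a2*y)*x2 = 17*(-2.0) + 18.0*0.0 + 13.0*0.0 = -34.0 + 0.0 + 0.0 = -34.0


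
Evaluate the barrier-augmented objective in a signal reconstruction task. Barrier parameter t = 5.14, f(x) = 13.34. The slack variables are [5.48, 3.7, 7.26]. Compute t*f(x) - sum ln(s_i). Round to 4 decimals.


Step 1: Compute log-barrier.
ln values: [1.7011, 1.3083, 1.9824]
phi = -(1.7011 + 1.3083 + 1.9824) = -4.9918
Step 2: Compute augmented objective.
t*f(x) = 5.14*13.34 = 68.5676
Total = 68.5676 - 4.9918 = 63.5758
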